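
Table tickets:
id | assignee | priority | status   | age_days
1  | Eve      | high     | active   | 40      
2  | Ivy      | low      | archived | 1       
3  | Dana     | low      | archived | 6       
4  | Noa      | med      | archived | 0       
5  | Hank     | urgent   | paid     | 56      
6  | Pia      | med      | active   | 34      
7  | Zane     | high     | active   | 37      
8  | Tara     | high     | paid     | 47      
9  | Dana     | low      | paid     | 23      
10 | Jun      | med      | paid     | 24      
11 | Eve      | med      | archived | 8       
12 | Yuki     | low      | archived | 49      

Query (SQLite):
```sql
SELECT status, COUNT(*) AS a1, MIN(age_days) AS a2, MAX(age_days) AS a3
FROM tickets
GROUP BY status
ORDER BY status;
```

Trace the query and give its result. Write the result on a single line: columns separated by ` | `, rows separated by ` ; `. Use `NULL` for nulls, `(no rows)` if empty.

Group tickets by status.
Per group compute: COUNT(*), MIN(age_days), MAX(age_days).
  active: ids {1, 6, 7} → COUNT(*)=3, MIN(age_days)=34, MAX(age_days)=40
  archived: ids {2, 3, 4, 11, 12} → COUNT(*)=5, MIN(age_days)=0, MAX(age_days)=49
  paid: ids {5, 8, 9, 10} → COUNT(*)=4, MIN(age_days)=23, MAX(age_days)=56

active | 3 | 34 | 40 ; archived | 5 | 0 | 49 ; paid | 4 | 23 | 56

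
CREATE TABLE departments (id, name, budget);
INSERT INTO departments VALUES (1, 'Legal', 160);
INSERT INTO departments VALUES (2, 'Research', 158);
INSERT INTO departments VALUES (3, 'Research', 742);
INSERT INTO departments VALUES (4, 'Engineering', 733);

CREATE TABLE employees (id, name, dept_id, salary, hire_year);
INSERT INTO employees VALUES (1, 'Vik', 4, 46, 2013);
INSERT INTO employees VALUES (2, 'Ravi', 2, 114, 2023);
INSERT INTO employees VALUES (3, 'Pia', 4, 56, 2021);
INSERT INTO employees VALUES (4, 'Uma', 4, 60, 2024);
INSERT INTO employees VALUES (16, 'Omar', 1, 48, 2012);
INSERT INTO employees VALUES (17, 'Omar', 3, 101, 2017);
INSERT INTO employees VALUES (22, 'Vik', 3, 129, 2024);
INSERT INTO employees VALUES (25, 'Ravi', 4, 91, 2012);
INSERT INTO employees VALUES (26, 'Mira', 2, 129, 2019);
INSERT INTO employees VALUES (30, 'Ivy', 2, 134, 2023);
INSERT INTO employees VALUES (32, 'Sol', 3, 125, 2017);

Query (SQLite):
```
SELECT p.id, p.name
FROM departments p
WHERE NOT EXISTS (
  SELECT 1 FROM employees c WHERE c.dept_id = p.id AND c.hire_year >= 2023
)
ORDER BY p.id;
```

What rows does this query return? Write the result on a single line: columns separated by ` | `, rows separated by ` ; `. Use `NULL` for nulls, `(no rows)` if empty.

For each departments row, check whether any employees with matching dept_id has hire_year >= 2023.
Keep rows where that is false.

1 | Legal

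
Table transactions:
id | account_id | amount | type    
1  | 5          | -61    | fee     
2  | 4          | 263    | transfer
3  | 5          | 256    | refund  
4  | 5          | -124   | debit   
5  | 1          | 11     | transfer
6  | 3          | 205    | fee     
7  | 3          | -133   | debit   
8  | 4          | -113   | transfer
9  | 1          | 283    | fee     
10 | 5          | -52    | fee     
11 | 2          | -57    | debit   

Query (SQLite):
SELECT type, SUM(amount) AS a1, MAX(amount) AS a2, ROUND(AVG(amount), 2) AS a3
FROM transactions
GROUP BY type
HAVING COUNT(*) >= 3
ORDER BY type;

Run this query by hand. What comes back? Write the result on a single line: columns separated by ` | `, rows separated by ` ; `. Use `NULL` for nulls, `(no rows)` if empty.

Group transactions by type.
Per group compute: SUM(amount), MAX(amount), ROUND(AVG(amount), 2).
HAVING: drop groups with fewer than 3 rows.
  debit: ids {4, 7, 11} → SUM(amount)=-314, MAX(amount)=-57, ROUND(AVG(amount), 2)=-104.67
  fee: ids {1, 6, 9, 10} → SUM(amount)=375, MAX(amount)=283, ROUND(AVG(amount), 2)=93.75
  refund: ids {3} → SUM(amount)=256, MAX(amount)=256, ROUND(AVG(amount), 2)=256
  transfer: ids {2, 5, 8} → SUM(amount)=161, MAX(amount)=263, ROUND(AVG(amount), 2)=53.67

debit | -314 | -57 | -104.67 ; fee | 375 | 283 | 93.75 ; transfer | 161 | 263 | 53.67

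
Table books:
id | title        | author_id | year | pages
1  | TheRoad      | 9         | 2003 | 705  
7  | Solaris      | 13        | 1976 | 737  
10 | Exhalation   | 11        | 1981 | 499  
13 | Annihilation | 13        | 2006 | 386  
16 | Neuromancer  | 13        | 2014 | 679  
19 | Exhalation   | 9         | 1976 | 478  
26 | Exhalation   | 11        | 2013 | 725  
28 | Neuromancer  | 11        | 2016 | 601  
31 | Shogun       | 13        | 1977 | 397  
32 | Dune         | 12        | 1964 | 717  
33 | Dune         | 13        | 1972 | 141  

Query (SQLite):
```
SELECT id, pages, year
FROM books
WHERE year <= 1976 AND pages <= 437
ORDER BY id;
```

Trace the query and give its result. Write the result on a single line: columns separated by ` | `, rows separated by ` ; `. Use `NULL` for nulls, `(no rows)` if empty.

33 | 141 | 1972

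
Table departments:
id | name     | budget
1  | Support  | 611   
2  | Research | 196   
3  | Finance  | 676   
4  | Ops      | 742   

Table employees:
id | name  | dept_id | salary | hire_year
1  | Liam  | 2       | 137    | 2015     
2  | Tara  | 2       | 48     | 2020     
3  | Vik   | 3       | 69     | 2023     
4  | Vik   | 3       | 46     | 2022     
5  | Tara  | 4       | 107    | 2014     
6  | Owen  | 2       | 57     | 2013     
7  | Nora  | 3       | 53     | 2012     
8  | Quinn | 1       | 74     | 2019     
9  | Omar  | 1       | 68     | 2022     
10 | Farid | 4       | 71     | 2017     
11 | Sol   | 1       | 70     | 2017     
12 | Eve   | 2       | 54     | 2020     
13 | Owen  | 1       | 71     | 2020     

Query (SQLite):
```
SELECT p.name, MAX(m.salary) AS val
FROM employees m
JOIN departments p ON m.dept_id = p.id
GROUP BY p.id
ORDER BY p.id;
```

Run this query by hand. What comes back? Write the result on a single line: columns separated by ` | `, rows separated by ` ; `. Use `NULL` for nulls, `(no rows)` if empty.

Support | 74 ; Research | 137 ; Finance | 69 ; Ops | 107

Join each employees row to its departments via dept_id.
Group joined rows by departments.id; compute MAX(m.salary) per group.
  1: ids {8, 9, 11, 13} → MAX(m.salary)=74
  2: ids {1, 2, 6, 12} → MAX(m.salary)=137
  3: ids {3, 4, 7} → MAX(m.salary)=69
  4: ids {5, 10} → MAX(m.salary)=107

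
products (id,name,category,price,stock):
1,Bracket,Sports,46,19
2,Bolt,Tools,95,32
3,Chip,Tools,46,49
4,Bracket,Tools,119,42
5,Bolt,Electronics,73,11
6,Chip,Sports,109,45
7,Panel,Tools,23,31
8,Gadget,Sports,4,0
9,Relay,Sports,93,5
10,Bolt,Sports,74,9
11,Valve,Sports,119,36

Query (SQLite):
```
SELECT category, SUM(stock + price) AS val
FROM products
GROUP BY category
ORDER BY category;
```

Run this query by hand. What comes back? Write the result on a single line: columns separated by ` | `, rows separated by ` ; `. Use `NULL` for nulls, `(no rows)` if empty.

For each row compute stock + price.
Group by category; take SUM of the expression per group.
  Electronics: ids {5} → SUM(stock + price)=84
  Sports: ids {1, 6, 8, 9, 10, 11} → SUM(stock + price)=559
  Tools: ids {2, 3, 4, 7} → SUM(stock + price)=437

Electronics | 84 ; Sports | 559 ; Tools | 437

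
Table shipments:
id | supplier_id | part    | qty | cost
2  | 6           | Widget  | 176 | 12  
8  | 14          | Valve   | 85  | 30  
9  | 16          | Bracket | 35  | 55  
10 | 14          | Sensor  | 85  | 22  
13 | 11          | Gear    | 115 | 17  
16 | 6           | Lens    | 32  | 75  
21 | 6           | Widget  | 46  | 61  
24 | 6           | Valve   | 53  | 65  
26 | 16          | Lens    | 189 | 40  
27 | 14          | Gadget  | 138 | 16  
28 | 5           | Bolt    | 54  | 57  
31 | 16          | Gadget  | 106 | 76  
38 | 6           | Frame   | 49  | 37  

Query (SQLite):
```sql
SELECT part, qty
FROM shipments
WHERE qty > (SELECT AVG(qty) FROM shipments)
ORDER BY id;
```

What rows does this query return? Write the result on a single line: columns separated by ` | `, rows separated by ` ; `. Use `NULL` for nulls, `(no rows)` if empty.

Widget | 176 ; Gear | 115 ; Lens | 189 ; Gadget | 138 ; Gadget | 106

Scalar subquery: AVG(qty) over all shipments rows = 89.461538 (≈; comparison uses full precision).
Keep rows where qty > that value.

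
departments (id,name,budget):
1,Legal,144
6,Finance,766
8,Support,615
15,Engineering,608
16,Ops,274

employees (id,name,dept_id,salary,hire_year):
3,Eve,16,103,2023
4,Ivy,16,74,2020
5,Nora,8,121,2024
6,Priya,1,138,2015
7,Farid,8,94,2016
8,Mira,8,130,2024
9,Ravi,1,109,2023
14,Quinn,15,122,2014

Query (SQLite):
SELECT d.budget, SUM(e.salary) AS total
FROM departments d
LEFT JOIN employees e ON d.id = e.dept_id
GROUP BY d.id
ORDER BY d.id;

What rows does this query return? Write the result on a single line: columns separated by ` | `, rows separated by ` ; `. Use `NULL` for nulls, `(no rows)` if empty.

144 | 247 ; 766 | NULL ; 615 | 345 ; 608 | 122 ; 274 | 177

LEFT JOIN keeps every departments row; unmatched ones get NULL for employees columns.
Group by departments.id and compute SUM(e.salary). SUM over an all-NULL group is NULL.
  1: ids {6, 9} → SUM(e.salary)=247
  6: ids {—} → SUM(e.salary)=NULL
  8: ids {5, 7, 8} → SUM(e.salary)=345
  15: ids {14} → SUM(e.salary)=122
  16: ids {3, 4} → SUM(e.salary)=177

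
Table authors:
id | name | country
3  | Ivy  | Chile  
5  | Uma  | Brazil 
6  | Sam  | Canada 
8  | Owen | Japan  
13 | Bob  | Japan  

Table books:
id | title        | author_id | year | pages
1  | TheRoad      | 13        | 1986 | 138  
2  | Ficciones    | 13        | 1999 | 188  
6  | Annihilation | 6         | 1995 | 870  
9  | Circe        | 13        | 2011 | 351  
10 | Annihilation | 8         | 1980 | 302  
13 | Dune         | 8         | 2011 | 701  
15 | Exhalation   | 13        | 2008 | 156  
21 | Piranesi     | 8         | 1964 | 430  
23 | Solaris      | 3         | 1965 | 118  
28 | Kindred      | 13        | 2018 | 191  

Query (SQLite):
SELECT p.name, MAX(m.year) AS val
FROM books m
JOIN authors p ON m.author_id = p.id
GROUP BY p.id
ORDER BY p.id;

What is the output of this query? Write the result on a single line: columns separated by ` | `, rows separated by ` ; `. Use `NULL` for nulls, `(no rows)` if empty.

Join each books row to its authors via author_id.
Group joined rows by authors.id; compute MAX(m.year) per group.
  3: ids {23} → MAX(m.year)=1965
  6: ids {6} → MAX(m.year)=1995
  8: ids {10, 13, 21} → MAX(m.year)=2011
  13: ids {1, 2, 9, 15, 28} → MAX(m.year)=2018

Ivy | 1965 ; Sam | 1995 ; Owen | 2011 ; Bob | 2018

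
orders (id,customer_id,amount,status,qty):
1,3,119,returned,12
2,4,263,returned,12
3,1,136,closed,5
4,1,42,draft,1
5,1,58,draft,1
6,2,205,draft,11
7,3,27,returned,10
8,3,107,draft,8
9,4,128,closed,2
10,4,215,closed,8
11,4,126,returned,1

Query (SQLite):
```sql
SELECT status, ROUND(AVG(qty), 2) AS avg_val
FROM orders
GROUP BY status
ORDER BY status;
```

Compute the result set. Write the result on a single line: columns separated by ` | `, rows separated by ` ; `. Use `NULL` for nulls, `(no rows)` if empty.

closed | 5 ; draft | 5.25 ; returned | 8.75

Partition orders by status; compute ROUND(AVG(qty), 2) within each group.
  closed: ids {3, 9, 10} → ROUND(AVG(qty), 2)=5
  draft: ids {4, 5, 6, 8} → ROUND(AVG(qty), 2)=5.25
  returned: ids {1, 2, 7, 11} → ROUND(AVG(qty), 2)=8.75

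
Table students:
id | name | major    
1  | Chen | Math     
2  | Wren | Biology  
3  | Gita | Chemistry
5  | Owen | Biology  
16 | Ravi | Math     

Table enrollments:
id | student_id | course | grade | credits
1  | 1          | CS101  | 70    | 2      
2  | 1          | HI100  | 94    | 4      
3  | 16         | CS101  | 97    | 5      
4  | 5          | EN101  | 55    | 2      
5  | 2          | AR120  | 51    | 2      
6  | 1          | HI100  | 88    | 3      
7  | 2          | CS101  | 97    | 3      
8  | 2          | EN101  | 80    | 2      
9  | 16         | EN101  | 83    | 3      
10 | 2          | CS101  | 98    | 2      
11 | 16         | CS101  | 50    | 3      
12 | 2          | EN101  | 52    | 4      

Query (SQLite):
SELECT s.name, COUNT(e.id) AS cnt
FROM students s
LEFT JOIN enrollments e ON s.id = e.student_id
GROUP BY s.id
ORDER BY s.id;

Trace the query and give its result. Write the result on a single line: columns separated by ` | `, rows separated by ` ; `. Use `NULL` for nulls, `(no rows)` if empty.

LEFT JOIN keeps every students row; unmatched ones get NULL for enrollments columns.
Group by students.id and compute COUNT(e.id). COUNT(col) of an all-NULL group is 0.
  1: ids {1, 2, 6} → COUNT(e.id)=3
  2: ids {5, 7, 8, 10, 12} → COUNT(e.id)=5
  3: ids {—} → COUNT(e.id)=0
  5: ids {4} → COUNT(e.id)=1
  16: ids {3, 9, 11} → COUNT(e.id)=3

Chen | 3 ; Wren | 5 ; Gita | 0 ; Owen | 1 ; Ravi | 3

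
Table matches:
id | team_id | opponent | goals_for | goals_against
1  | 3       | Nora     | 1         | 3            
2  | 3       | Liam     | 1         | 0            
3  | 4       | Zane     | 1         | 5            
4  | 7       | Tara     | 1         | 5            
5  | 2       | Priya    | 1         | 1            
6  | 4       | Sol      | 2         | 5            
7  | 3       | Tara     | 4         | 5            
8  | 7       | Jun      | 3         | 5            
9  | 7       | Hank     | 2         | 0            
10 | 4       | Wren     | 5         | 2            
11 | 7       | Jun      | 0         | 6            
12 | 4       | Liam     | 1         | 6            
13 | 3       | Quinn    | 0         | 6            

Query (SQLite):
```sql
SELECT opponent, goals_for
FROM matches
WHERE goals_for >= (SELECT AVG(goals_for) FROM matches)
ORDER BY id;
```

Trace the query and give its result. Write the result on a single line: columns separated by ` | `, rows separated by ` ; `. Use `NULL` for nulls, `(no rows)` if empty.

Scalar subquery: AVG(goals_for) over all matches rows = 1.692308 (≈; comparison uses full precision).
Keep rows where goals_for >= that value.

Sol | 2 ; Tara | 4 ; Jun | 3 ; Hank | 2 ; Wren | 5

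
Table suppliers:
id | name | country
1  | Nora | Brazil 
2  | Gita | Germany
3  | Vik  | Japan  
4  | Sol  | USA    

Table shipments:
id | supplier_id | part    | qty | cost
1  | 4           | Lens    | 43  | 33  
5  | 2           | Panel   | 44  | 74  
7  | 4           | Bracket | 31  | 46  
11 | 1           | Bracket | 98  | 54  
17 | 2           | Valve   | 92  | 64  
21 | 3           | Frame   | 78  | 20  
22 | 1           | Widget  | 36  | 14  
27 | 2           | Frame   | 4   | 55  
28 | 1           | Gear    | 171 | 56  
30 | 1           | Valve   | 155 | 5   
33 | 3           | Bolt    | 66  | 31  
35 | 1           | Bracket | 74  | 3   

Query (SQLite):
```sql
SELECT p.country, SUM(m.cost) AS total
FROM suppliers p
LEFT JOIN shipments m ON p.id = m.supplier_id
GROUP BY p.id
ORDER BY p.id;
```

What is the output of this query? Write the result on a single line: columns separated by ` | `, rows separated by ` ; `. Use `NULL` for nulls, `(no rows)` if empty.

LEFT JOIN keeps every suppliers row; unmatched ones get NULL for shipments columns.
Group by suppliers.id and compute SUM(m.cost). SUM over an all-NULL group is NULL.
  1: ids {11, 22, 28, 30, 35} → SUM(m.cost)=132
  2: ids {5, 17, 27} → SUM(m.cost)=193
  3: ids {21, 33} → SUM(m.cost)=51
  4: ids {1, 7} → SUM(m.cost)=79

Brazil | 132 ; Germany | 193 ; Japan | 51 ; USA | 79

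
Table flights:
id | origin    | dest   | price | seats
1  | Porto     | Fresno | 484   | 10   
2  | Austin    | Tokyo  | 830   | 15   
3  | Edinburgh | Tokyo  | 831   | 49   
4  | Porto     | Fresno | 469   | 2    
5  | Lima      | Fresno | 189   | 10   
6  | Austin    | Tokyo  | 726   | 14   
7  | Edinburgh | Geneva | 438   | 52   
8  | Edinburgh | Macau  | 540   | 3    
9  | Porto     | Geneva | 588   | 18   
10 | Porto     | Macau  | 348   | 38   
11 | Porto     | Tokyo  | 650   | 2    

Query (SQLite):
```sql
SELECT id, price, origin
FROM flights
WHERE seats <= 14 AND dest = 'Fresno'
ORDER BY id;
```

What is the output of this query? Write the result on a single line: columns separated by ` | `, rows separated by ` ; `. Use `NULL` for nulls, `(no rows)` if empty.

seats <= 14: ids {1, 4, 5, 6, 8, 11}
dest = 'Fresno': ids {1, 4, 5}
Combine with AND.

1 | 484 | Porto ; 4 | 469 | Porto ; 5 | 189 | Lima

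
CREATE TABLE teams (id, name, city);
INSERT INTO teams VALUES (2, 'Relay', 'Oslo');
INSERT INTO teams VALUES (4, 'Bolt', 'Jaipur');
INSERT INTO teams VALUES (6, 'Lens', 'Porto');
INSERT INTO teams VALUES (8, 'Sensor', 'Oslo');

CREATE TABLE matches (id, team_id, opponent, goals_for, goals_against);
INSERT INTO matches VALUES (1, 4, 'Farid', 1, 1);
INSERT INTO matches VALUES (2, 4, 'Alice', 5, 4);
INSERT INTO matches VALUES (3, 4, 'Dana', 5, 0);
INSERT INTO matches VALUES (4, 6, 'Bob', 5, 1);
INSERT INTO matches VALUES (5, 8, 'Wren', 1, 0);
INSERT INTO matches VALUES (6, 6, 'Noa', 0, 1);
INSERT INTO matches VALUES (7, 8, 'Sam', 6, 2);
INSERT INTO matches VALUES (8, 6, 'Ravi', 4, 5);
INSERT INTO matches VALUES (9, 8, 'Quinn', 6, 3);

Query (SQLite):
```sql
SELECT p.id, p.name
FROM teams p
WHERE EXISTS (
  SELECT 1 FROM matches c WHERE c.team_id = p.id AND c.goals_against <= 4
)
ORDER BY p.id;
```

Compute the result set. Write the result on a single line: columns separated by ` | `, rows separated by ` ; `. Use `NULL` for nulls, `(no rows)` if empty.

4 | Bolt ; 6 | Lens ; 8 | Sensor

For each teams row, check whether any matches with matching team_id has goals_against <= 4.
Keep rows where that is true.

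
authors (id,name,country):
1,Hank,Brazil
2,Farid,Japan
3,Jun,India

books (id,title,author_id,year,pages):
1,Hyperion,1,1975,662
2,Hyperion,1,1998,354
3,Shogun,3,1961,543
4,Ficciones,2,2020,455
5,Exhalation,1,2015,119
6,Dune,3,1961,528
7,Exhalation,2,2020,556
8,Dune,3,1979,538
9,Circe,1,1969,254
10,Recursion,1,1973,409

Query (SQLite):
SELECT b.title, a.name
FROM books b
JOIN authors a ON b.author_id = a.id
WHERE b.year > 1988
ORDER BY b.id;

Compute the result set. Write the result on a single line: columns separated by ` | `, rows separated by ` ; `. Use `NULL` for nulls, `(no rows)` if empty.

Hyperion | Hank ; Ficciones | Farid ; Exhalation | Hank ; Exhalation | Farid

Each books row matches the authors row where author_id = authors.id.
Then keep rows with b.year > 1988.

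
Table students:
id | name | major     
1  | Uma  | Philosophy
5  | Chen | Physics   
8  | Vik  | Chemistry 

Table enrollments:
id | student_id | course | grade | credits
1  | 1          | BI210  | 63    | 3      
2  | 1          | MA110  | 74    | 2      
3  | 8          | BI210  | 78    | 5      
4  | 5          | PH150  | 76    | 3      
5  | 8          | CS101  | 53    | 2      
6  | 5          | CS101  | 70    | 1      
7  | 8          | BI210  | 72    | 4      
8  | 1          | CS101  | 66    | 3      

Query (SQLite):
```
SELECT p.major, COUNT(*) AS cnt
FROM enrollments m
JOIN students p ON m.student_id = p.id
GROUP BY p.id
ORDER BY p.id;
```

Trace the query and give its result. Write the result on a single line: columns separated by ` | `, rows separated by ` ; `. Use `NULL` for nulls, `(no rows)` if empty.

Philosophy | 3 ; Physics | 2 ; Chemistry | 3

Join each enrollments row to its students via student_id.
Group joined rows by students.id; compute COUNT(*) per group.
  1: ids {1, 2, 8} → COUNT(*)=3
  5: ids {4, 6} → COUNT(*)=2
  8: ids {3, 5, 7} → COUNT(*)=3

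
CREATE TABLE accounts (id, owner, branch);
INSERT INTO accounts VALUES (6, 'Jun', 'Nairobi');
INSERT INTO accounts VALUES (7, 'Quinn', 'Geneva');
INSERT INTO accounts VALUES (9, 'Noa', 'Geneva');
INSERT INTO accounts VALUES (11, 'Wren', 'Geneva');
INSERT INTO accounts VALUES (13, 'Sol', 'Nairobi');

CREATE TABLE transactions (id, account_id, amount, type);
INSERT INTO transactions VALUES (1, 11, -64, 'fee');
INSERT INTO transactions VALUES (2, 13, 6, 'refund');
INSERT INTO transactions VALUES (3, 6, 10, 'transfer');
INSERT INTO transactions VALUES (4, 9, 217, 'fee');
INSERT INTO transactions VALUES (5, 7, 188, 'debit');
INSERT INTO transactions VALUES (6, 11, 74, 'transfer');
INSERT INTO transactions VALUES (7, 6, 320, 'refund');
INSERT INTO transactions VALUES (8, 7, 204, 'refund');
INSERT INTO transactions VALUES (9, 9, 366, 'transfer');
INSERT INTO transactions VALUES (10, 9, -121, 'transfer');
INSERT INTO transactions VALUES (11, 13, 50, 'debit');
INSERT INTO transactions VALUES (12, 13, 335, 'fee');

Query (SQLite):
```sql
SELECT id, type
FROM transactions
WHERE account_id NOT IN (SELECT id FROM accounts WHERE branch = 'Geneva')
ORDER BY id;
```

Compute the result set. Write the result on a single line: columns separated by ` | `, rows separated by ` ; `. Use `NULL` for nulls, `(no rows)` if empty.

2 | refund ; 3 | transfer ; 7 | refund ; 11 | debit ; 12 | fee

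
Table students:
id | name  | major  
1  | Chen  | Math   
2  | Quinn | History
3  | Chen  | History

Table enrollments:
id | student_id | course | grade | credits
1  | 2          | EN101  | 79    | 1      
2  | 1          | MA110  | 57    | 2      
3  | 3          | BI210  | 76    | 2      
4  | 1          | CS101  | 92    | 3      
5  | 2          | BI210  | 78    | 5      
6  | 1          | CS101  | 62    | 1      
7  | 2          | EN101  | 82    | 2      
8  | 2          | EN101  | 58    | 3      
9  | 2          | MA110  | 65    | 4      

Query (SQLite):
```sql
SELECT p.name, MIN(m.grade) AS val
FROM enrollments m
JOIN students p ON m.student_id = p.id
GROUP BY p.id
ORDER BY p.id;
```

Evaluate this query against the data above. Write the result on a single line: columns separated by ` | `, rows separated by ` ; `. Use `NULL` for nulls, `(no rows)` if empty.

Join each enrollments row to its students via student_id.
Group joined rows by students.id; compute MIN(m.grade) per group.
  1: ids {2, 4, 6} → MIN(m.grade)=57
  2: ids {1, 5, 7, 8, 9} → MIN(m.grade)=58
  3: ids {3} → MIN(m.grade)=76

Chen | 57 ; Quinn | 58 ; Chen | 76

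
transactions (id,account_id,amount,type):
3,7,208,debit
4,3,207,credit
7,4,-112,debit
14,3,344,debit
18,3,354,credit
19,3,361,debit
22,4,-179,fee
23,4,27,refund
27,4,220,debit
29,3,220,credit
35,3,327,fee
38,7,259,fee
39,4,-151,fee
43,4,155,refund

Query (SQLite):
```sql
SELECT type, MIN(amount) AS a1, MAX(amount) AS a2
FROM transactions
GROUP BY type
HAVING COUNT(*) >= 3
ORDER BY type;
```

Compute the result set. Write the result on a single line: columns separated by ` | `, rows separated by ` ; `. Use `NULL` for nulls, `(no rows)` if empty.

Group transactions by type.
Per group compute: MIN(amount), MAX(amount).
HAVING: drop groups with fewer than 3 rows.
  credit: ids {4, 18, 29} → MIN(amount)=207, MAX(amount)=354
  debit: ids {3, 7, 14, 19, 27} → MIN(amount)=-112, MAX(amount)=361
  fee: ids {22, 35, 38, 39} → MIN(amount)=-179, MAX(amount)=327
  refund: ids {23, 43} → MIN(amount)=27, MAX(amount)=155

credit | 207 | 354 ; debit | -112 | 361 ; fee | -179 | 327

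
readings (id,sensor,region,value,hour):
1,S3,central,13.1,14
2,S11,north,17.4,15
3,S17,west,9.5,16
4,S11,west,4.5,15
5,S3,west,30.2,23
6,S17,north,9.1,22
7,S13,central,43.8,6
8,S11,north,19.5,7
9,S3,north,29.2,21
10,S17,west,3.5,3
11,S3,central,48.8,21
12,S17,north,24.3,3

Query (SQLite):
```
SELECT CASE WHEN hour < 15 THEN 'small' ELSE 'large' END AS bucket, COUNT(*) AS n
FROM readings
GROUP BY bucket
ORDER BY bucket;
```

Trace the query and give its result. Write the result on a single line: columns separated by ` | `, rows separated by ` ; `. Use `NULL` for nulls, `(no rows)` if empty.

large | 7 ; small | 5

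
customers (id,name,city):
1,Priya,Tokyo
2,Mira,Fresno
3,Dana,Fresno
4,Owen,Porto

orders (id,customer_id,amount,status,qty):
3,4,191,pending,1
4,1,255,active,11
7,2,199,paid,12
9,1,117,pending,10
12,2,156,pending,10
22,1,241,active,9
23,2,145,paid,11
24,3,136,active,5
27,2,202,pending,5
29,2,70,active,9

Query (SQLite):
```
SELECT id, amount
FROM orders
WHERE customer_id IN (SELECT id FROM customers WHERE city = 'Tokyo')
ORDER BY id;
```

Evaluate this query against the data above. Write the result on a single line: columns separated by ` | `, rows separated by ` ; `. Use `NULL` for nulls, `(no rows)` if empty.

Inner query: customers.id where city = 'Tokyo'.
Outer: keep orders rows whose customer_id is in that set.
Inner query → {1}

4 | 255 ; 9 | 117 ; 22 | 241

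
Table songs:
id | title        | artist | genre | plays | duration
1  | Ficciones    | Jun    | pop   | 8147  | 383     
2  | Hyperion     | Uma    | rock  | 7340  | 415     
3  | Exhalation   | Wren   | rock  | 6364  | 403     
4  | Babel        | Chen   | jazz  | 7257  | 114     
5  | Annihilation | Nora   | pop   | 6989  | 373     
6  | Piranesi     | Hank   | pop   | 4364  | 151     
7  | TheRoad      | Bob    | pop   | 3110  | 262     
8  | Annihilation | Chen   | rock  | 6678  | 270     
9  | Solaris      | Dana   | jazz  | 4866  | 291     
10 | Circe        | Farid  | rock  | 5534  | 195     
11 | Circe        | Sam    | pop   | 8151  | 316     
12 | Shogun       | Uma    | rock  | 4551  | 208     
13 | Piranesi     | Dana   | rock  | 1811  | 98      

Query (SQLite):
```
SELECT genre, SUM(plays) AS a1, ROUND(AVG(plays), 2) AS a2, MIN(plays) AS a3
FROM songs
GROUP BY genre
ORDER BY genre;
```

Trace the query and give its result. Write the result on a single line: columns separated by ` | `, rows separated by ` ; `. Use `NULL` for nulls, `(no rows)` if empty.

jazz | 12123 | 6061.5 | 4866 ; pop | 30761 | 6152.2 | 3110 ; rock | 32278 | 5379.67 | 1811

Group songs by genre.
Per group compute: SUM(plays), ROUND(AVG(plays), 2), MIN(plays).
  jazz: ids {4, 9} → SUM(plays)=12123, ROUND(AVG(plays), 2)=6061.5, MIN(plays)=4866
  pop: ids {1, 5, 6, 7, 11} → SUM(plays)=30761, ROUND(AVG(plays), 2)=6152.2, MIN(plays)=3110
  rock: ids {2, 3, 8, 10, 12, 13} → SUM(plays)=32278, ROUND(AVG(plays), 2)=5379.67, MIN(plays)=1811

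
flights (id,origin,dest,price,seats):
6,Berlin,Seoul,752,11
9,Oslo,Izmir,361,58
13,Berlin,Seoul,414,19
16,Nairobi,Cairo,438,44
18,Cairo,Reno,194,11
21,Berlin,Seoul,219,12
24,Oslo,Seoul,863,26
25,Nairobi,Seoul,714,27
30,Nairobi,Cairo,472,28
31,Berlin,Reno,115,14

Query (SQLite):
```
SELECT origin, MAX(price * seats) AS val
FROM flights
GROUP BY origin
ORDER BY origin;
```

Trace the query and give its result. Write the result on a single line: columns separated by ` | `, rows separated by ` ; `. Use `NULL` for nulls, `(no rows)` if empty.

Berlin | 8272 ; Cairo | 2134 ; Nairobi | 19278 ; Oslo | 22438

For each row compute price * seats.
Group by origin; take MAX of the expression per group.
  Berlin: ids {6, 13, 21, 31} → MAX(price * seats)=8272
  Cairo: ids {18} → MAX(price * seats)=2134
  Nairobi: ids {16, 25, 30} → MAX(price * seats)=19278
  Oslo: ids {9, 24} → MAX(price * seats)=22438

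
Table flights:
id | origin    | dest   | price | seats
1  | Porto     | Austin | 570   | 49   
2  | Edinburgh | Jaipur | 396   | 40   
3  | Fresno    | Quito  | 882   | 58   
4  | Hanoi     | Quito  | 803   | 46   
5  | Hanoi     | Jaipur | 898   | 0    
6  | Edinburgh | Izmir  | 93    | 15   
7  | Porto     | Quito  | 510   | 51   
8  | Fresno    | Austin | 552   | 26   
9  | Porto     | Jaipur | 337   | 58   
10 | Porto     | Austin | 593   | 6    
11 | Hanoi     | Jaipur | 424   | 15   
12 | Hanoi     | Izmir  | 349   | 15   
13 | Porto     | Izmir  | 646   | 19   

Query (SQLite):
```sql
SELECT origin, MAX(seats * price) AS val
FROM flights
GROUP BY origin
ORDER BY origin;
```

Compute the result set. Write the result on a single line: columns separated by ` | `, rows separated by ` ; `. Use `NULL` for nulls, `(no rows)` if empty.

Edinburgh | 15840 ; Fresno | 51156 ; Hanoi | 36938 ; Porto | 27930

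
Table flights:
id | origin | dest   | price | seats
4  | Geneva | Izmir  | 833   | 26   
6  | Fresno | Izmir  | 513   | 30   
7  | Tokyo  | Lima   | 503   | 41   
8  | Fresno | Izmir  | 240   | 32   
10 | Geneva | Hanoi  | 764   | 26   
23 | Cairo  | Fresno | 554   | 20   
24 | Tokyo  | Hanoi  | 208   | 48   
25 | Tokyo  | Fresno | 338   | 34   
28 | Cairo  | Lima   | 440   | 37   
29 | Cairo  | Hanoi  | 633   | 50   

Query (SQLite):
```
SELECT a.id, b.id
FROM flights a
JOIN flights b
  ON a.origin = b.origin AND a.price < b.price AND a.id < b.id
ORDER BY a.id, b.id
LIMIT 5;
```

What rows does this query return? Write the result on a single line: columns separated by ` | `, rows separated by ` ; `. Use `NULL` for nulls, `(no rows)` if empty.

23 | 29 ; 24 | 25 ; 28 | 29

Pairs (a,b) with same origin, a.price < b.price, a.id < b.id.
origin groups: Cairo:{23,28,29} Fresno:{6,8} Geneva:{4,10} Tokyo:{7,24,25}
Ordered by (a.id, b.id); first 5.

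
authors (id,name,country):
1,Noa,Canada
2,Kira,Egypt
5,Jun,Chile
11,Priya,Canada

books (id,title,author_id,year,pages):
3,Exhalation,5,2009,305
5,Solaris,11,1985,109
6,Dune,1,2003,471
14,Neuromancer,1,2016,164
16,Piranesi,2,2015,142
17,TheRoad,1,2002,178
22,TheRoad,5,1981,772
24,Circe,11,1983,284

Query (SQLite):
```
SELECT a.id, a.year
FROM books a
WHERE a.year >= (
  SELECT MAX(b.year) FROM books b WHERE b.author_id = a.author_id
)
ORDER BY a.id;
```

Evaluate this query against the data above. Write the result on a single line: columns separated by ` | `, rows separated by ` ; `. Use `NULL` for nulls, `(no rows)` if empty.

3 | 2009 ; 5 | 1985 ; 14 | 2016 ; 16 | 2015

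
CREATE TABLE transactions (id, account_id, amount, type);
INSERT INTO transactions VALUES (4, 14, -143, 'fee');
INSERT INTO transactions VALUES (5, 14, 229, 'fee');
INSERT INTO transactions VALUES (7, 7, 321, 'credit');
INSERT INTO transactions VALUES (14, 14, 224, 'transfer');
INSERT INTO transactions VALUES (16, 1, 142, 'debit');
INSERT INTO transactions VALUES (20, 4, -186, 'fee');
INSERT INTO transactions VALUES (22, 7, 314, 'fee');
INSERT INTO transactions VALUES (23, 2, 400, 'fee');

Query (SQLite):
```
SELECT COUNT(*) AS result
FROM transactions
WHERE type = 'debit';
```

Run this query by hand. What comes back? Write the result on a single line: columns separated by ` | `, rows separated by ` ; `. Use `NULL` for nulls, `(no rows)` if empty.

Rows where type='debit' → amount values: [142].
COUNT(*) counts rows → 1.

1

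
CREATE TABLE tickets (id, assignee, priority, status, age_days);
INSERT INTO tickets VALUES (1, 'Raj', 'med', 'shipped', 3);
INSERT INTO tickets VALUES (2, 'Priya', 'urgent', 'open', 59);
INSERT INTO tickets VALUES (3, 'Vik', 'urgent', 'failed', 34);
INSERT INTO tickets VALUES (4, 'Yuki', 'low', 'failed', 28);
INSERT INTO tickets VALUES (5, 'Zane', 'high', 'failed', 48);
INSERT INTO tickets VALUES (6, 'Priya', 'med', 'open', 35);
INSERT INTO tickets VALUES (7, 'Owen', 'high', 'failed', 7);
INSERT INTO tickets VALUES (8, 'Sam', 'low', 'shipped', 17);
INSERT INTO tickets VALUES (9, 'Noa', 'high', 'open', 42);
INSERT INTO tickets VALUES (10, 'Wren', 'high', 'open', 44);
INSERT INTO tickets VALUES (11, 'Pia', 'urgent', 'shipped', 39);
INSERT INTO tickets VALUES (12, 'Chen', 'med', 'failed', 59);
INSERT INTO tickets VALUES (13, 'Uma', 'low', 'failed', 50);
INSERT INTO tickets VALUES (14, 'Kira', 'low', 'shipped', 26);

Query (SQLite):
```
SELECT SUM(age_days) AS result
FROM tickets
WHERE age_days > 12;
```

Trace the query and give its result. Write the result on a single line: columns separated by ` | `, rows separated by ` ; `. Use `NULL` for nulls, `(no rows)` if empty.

481

Rows where age_days > 12 → age_days values: [59, 34, 28, 48, 35, 17, 42, 44, 39, 59, 50, 26].
SUM of non-NULL values = 481.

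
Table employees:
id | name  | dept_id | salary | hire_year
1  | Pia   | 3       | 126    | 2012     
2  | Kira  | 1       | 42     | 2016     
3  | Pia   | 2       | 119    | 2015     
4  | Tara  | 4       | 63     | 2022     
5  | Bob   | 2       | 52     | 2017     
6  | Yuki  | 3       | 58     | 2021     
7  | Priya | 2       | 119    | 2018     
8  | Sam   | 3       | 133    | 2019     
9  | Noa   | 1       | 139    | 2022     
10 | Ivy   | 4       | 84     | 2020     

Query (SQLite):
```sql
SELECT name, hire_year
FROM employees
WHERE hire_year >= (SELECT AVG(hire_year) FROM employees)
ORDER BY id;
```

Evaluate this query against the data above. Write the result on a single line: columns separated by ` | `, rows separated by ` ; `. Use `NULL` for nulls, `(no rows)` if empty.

Scalar subquery: AVG(hire_year) over all employees rows = 2018.2.
Keep rows where hire_year >= that value.

Tara | 2022 ; Yuki | 2021 ; Sam | 2019 ; Noa | 2022 ; Ivy | 2020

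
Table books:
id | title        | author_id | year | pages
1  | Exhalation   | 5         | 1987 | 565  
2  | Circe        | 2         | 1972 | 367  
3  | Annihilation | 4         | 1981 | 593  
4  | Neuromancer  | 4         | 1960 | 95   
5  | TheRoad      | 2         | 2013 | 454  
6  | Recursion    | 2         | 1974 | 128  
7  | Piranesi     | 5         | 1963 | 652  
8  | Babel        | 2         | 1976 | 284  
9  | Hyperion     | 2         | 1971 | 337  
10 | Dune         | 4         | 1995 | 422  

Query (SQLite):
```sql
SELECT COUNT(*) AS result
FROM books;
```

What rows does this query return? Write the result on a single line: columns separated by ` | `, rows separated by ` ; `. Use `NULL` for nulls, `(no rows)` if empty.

10

All pages values: [565, 367, 593, 95, 454, 128, 652, 284, 337, 422].
COUNT(*) counts rows → 10.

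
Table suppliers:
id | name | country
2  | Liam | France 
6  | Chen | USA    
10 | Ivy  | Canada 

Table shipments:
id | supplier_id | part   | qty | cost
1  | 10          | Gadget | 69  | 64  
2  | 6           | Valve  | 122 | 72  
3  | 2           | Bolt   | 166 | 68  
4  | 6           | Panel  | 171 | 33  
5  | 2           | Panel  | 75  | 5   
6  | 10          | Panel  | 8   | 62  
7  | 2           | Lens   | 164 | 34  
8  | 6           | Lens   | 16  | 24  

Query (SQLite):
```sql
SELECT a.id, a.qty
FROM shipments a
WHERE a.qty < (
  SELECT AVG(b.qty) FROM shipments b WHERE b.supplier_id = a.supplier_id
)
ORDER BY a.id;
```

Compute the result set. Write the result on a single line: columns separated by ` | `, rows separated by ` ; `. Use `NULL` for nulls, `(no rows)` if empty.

For each shipments row a, compute AVG(qty) over rows sharing a.supplier_id.
Keep row a if a.qty < that per-group AVG.
  supplier_id=2: AVG(qty) = 135.0
  supplier_id=6: AVG(qty) = 103.0
  supplier_id=10: AVG(qty) = 38.5

5 | 75 ; 6 | 8 ; 8 | 16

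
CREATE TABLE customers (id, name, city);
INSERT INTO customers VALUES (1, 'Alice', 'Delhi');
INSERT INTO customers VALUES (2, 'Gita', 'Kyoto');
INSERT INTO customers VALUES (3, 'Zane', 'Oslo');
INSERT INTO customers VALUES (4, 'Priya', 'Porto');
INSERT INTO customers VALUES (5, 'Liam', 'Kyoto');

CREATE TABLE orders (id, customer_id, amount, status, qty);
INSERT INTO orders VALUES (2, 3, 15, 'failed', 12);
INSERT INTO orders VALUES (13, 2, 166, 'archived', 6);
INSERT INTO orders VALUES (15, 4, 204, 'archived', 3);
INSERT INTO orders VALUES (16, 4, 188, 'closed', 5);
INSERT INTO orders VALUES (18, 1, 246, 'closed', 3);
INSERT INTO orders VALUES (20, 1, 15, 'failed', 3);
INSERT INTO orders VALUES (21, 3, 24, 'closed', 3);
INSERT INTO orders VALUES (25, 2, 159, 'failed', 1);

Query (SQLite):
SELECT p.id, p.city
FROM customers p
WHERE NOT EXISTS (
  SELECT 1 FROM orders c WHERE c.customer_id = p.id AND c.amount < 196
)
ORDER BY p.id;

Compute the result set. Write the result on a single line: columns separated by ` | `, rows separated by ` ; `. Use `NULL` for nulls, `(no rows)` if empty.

5 | Kyoto

For each customers row, check whether any orders with matching customer_id has amount < 196.
Keep rows where that is false.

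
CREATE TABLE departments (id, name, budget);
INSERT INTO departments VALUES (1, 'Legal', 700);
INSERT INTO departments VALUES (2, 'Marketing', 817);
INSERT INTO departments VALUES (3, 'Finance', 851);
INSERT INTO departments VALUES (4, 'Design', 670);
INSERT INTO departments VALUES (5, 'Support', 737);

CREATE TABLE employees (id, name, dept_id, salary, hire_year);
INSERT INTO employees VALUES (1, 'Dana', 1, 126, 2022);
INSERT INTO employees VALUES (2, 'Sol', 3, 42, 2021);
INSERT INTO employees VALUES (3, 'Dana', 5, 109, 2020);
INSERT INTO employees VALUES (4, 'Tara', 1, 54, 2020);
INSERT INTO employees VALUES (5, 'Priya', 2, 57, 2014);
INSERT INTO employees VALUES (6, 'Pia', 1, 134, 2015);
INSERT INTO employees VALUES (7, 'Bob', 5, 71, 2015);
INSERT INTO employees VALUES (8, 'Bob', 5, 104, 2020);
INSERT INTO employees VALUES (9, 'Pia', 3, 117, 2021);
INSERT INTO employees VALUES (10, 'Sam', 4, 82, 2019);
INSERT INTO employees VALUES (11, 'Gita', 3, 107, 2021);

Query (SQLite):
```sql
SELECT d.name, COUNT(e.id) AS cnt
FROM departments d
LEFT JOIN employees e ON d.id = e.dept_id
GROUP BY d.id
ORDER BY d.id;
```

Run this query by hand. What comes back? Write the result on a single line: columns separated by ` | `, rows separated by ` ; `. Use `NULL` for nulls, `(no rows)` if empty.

Legal | 3 ; Marketing | 1 ; Finance | 3 ; Design | 1 ; Support | 3

LEFT JOIN keeps every departments row; unmatched ones get NULL for employees columns.
Group by departments.id and compute COUNT(e.id). COUNT(col) of an all-NULL group is 0.
  1: ids {1, 4, 6} → COUNT(e.id)=3
  2: ids {5} → COUNT(e.id)=1
  3: ids {2, 9, 11} → COUNT(e.id)=3
  4: ids {10} → COUNT(e.id)=1
  5: ids {3, 7, 8} → COUNT(e.id)=3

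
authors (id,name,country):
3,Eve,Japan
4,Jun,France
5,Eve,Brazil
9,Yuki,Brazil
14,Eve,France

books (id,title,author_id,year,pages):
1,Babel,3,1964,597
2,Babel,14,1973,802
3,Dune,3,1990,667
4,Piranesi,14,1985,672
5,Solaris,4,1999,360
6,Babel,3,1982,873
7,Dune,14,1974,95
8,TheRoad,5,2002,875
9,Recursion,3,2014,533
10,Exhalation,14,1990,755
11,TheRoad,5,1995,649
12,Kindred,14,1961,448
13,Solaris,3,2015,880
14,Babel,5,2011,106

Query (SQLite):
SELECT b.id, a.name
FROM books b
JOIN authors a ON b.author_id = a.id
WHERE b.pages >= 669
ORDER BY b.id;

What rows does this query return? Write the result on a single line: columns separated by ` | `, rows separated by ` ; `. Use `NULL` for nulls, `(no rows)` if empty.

2 | Eve ; 4 | Eve ; 6 | Eve ; 8 | Eve ; 10 | Eve ; 13 | Eve

Each books row matches the authors row where author_id = authors.id.
Then keep rows with b.pages >= 669.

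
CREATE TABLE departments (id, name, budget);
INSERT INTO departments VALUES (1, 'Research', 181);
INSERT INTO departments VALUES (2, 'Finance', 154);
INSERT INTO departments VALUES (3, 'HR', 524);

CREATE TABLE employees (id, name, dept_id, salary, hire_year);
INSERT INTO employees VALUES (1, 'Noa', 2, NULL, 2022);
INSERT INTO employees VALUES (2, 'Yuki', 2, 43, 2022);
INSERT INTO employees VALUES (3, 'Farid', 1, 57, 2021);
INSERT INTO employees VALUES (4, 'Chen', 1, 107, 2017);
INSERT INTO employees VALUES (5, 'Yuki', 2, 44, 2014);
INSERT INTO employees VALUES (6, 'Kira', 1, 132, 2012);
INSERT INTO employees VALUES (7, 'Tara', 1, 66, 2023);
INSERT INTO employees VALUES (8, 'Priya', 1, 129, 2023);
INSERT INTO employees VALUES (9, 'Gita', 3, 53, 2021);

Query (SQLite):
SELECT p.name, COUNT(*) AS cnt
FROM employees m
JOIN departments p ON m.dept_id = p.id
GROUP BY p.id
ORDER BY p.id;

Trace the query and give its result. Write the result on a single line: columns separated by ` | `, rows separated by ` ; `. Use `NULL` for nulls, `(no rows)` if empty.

Research | 5 ; Finance | 3 ; HR | 1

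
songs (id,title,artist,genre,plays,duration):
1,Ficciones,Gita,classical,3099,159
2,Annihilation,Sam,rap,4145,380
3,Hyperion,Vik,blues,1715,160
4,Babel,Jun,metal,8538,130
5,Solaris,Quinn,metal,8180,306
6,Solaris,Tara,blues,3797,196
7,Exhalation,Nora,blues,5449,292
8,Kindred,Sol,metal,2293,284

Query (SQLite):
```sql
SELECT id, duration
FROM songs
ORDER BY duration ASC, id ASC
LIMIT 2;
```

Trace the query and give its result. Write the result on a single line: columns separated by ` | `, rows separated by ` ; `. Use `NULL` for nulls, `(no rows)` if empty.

4 | 130 ; 1 | 159

Sort by duration asc, tiebreak id asc: (130, id=4), (159, id=1), (160, id=3), (196, id=6), (284, id=8) …. Take first 2.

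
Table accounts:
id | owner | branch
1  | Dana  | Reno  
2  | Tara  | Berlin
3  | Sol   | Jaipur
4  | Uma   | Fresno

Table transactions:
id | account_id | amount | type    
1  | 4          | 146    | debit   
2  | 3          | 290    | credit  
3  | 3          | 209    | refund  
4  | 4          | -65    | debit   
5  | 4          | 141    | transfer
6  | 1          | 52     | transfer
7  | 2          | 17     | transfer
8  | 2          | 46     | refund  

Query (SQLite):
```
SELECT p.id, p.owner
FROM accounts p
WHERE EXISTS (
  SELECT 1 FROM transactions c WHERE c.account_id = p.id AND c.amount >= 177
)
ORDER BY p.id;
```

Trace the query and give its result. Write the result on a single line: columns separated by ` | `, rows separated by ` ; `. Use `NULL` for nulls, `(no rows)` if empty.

For each accounts row, check whether any transactions with matching account_id has amount >= 177.
Keep rows where that is true.

3 | Sol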